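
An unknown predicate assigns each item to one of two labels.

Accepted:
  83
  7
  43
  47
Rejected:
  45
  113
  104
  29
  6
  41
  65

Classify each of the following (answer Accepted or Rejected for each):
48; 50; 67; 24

One predicate separates the groups cleanly: ≡ 3 (mod 4).
48 → 48 mod 4 = 0 → Rejected. 50 → 50 mod 4 = 2 → Rejected. 67 → 67 mod 4 = 3 → Accepted. 24 → 24 mod 4 = 0 → Rejected.

Rejected, Rejected, Accepted, Rejected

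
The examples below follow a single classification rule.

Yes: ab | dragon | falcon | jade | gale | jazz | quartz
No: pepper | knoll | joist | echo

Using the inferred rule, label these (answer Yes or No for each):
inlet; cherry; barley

A rule that fits every label: contains 'a' — true of each 'Yes' example, false of each 'No' one.
inlet — no 'a', hence No.
cherry — no 'a', hence No.
barley — has 'a', hence Yes.

No, No, Yes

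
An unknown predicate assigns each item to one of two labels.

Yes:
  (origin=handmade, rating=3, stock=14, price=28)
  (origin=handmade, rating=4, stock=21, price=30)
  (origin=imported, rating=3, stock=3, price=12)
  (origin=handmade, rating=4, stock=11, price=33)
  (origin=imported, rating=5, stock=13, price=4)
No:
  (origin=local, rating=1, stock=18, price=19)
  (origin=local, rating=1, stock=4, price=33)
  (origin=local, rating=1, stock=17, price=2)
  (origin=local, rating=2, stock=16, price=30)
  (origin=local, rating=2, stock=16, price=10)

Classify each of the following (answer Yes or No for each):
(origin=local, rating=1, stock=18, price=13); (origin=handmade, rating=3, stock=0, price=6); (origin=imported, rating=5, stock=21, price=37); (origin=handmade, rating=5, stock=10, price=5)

No, Yes, Yes, Yes

'Yes' ⟺ rating ≥ 3.
(origin=local, rating=1, stock=18, price=13) → rating = 1 → No.
(origin=handmade, rating=3, stock=0, price=6) → rating = 3 → Yes.
(origin=imported, rating=5, stock=21, price=37) → rating = 5 → Yes.
(origin=handmade, rating=5, stock=10, price=5) → rating = 5 → Yes.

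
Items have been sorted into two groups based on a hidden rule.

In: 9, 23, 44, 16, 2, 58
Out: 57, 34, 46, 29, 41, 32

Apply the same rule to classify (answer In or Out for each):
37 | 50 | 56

In, Out, Out

Every 'In' example satisfies: ≡ 2 (mod 7). None of the 'Out' examples do.
37 — 37 mod 7 = 2, hence In. 50 — 50 mod 7 = 1, hence Out. 56 — 56 mod 7 = 0, hence Out.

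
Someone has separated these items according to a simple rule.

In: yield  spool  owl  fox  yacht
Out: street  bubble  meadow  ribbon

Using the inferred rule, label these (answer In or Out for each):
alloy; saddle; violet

In, Out, Out

Rule: odd length. This holds for each 'In' example and fails for each 'Out' one.
alloy — length 5, hence In.
saddle — length 6, hence Out.
violet — length 6, hence Out.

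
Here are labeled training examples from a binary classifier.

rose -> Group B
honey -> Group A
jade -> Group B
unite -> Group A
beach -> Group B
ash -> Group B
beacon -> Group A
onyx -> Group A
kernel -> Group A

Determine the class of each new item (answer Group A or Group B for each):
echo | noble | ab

Group B, Group A, Group B

The classifier is using: contains 'n'.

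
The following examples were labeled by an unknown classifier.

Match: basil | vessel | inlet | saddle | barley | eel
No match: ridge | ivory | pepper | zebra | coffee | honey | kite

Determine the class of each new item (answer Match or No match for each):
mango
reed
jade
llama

No match, No match, No match, Match

Checking candidate rules against both groups, what survives is: contains 'l'.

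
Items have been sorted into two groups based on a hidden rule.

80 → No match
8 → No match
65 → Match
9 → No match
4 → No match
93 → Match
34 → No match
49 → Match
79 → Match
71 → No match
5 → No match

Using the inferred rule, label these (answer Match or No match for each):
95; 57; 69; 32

Match, Match, Match, No match

Every 'Match' example satisfies: digit sum ≥ 10. None of the 'No match' examples do.
95: digit sum 9+5 = 14 — qualifies, so Match.
57: digit sum 5+7 = 12 — qualifies, so Match.
69: digit sum 6+9 = 15 — qualifies, so Match.
32: digit sum 3+2 = 5 — doesn't match, so No match.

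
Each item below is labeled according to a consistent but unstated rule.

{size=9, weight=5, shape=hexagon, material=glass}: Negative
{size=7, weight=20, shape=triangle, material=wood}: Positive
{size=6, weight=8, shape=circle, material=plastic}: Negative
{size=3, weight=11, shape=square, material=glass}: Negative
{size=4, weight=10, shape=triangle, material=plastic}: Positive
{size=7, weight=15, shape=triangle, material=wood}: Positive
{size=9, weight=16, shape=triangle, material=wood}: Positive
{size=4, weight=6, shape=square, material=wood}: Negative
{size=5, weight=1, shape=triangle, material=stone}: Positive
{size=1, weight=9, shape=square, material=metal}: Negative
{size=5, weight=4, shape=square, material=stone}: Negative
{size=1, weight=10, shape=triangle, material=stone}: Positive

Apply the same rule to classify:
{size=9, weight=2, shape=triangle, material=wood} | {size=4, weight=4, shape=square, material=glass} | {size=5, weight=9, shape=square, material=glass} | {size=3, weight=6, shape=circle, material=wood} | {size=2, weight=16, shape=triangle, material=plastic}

Positive, Negative, Negative, Negative, Positive

All 'Positive' examples share one property — shape is triangle — and every 'Negative' example lacks it.
{size=9, weight=2, shape=triangle, material=wood}: shape is triangle — matches, so Positive.
{size=4, weight=4, shape=square, material=glass}: shape is square — does not pass, so Negative.
{size=5, weight=9, shape=square, material=glass}: shape is square — does not pass, so Negative.
{size=3, weight=6, shape=circle, material=wood}: shape is circle — does not pass, so Negative.
{size=2, weight=16, shape=triangle, material=plastic}: shape is triangle — matches, so Positive.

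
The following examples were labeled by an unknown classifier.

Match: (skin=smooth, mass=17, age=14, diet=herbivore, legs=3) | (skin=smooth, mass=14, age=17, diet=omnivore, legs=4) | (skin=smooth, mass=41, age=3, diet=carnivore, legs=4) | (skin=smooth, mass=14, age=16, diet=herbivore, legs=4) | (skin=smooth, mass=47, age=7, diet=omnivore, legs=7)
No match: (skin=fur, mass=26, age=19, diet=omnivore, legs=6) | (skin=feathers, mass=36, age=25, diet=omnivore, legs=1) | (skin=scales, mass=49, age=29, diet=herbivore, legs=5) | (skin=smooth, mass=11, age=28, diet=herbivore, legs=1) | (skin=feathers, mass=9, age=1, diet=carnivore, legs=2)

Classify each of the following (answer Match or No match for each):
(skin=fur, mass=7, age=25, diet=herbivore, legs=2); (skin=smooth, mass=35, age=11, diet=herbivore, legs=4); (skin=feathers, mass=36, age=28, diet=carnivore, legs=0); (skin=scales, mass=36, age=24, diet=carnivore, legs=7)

Rule: skin is smooth AND age ≤ 17. This holds for each 'Match' example and fails for each 'No match' one.
No match: (skin=fur, mass=7, age=25, diet=herbivore, legs=2), since skin is fur, age = 25.
Match: (skin=smooth, mass=35, age=11, diet=herbivore, legs=4), since skin is smooth, age = 11.
No match: (skin=feathers, mass=36, age=28, diet=carnivore, legs=0), since skin is feathers, age = 28.
No match: (skin=scales, mass=36, age=24, diet=carnivore, legs=7), since skin is scales, age = 24.

No match, Match, No match, No match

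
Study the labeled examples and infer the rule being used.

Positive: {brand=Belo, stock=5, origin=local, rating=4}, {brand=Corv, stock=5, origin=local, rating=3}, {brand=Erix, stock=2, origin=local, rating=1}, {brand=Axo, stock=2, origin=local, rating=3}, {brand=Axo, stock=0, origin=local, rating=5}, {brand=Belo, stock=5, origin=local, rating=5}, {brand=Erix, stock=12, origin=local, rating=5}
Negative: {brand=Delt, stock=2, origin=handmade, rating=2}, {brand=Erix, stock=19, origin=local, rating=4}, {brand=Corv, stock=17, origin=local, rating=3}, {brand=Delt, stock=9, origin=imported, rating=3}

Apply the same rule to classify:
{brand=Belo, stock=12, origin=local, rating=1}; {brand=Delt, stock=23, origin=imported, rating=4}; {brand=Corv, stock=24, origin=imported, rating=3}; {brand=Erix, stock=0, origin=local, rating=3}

Positive, Negative, Negative, Positive

All 'Positive' examples share one property — origin is local AND stock ≤ 12 — and every 'Negative' example lacks it.
{brand=Belo, stock=12, origin=local, rating=1}: origin is local, stock = 12 — passes, so Positive.
{brand=Delt, stock=23, origin=imported, rating=4}: origin is imported, stock = 23 — lacks this property, so Negative.
{brand=Corv, stock=24, origin=imported, rating=3}: origin is imported, stock = 24 — lacks this property, so Negative.
{brand=Erix, stock=0, origin=local, rating=3}: origin is local, stock = 0 — passes, so Positive.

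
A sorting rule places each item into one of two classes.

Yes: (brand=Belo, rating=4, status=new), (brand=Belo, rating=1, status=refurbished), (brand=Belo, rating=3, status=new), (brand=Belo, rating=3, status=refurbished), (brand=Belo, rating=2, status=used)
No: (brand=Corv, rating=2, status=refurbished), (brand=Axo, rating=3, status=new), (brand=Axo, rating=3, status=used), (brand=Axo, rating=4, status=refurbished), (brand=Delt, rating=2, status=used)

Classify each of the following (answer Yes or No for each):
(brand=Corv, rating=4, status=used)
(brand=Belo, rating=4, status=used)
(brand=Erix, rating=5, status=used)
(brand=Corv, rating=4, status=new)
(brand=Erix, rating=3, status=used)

No, Yes, No, No, No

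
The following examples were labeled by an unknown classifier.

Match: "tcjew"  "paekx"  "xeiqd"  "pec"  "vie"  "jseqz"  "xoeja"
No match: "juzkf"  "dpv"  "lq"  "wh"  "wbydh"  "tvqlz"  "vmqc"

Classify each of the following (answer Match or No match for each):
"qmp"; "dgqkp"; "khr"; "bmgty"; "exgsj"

Rule: contains 'e'. This holds for each 'Match' example and fails for each 'No match' one.
"qmp": no 'e' — does not fit, so No match. "dgqkp": no 'e' — does not fit, so No match. "khr": no 'e' — does not fit, so No match. "bmgty": no 'e' — does not fit, so No match. "exgsj": has 'e' — passes, so Match.

No match, No match, No match, No match, Match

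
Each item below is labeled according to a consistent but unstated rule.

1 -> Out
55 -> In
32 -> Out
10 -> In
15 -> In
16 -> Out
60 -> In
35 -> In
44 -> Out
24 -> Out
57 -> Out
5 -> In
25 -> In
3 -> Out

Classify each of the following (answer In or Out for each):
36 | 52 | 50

The common property of the 'In' items is: multiple of 5. No 'Out' item has it.
36: 36 = 5·7 + 1, lacks this property → Out.
52: 52 = 5·10 + 2, lacks this property → Out.
50: 50 = 5·10, qualifies → In.

Out, Out, In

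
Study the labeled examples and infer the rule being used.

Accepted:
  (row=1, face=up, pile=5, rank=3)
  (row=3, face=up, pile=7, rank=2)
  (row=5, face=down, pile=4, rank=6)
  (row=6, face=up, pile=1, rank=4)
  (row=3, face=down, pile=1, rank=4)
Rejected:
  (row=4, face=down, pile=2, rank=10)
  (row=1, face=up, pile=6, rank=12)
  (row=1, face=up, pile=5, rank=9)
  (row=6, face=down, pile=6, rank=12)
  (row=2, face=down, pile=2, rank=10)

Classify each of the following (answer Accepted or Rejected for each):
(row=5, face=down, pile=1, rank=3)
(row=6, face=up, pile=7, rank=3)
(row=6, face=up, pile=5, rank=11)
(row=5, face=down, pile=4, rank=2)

Accepted, Accepted, Rejected, Accepted

All 'Accepted' examples share one property — rank ≤ 6 — and every 'Rejected' example lacks it.
(row=5, face=down, pile=1, rank=3): rank = 3, checks out → Accepted.
(row=6, face=up, pile=7, rank=3): rank = 3, checks out → Accepted.
(row=6, face=up, pile=5, rank=11): rank = 11, fails this test → Rejected.
(row=5, face=down, pile=4, rank=2): rank = 2, checks out → Accepted.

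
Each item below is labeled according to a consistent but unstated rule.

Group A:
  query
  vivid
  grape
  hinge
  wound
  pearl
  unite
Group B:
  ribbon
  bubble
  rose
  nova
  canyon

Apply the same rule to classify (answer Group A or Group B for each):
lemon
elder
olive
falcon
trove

The common property of the 'Group A' items is: odd length. No 'Group B' item has it.
lemon: length 5, checks out → Group A. elder: length 5, checks out → Group A. olive: length 5, checks out → Group A. falcon: length 6, fails this test → Group B. trove: length 5, checks out → Group A.

Group A, Group A, Group A, Group B, Group A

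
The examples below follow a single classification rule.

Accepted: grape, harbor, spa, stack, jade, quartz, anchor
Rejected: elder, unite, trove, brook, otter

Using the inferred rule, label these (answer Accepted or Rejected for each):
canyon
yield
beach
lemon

Accepted, Rejected, Accepted, Rejected

All 'Accepted' examples share one property — contains 'a' — and every 'Rejected' example lacks it.
canyon: has 'a', qualifies → Accepted.
yield: no 'a', fails the rule → Rejected.
beach: has 'a', qualifies → Accepted.
lemon: no 'a', fails the rule → Rejected.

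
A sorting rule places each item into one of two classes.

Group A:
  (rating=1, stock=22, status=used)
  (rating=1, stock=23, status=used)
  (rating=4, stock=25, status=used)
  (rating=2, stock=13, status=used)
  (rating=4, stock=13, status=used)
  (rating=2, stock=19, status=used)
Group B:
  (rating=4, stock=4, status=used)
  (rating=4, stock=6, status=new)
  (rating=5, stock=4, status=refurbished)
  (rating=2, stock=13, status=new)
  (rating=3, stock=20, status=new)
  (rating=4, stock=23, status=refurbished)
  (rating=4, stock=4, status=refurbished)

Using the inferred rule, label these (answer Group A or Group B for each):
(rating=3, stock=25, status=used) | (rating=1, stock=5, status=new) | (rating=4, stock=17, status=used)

Group A, Group B, Group A

The distinguishing property — status is used AND stock ≥ 6 — holds for all the 'Group A' cases and none of the 'Group B' cases.
(rating=3, stock=25, status=used): status is used, stock = 25, passes → Group A. (rating=1, stock=5, status=new): status is new, stock = 5, lacks this property → Group B. (rating=4, stock=17, status=used): status is used, stock = 17, passes → Group A.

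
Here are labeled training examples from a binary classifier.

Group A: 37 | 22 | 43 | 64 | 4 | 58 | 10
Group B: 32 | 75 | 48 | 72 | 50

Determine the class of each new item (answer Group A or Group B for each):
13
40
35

Group A, Group A, Group B

The distinguishing property — ≡ 1 (mod 3) — holds for all the 'Group A' cases and none of the 'Group B' cases.
13: 13 mod 3 = 1 — matches, so Group A. 40: 40 mod 3 = 1 — matches, so Group A. 35: 35 mod 3 = 2 — fails this test, so Group B.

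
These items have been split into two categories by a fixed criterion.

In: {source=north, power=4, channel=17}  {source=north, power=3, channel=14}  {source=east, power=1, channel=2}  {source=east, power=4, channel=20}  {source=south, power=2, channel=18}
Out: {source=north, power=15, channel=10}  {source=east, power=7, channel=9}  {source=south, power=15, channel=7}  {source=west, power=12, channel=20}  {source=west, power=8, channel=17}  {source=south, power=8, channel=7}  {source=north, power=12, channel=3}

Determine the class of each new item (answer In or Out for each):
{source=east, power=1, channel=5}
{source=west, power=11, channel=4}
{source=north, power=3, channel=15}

In, Out, In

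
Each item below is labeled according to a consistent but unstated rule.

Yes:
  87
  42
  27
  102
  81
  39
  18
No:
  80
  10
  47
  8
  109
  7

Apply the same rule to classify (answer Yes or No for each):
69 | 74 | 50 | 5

Yes, No, No, No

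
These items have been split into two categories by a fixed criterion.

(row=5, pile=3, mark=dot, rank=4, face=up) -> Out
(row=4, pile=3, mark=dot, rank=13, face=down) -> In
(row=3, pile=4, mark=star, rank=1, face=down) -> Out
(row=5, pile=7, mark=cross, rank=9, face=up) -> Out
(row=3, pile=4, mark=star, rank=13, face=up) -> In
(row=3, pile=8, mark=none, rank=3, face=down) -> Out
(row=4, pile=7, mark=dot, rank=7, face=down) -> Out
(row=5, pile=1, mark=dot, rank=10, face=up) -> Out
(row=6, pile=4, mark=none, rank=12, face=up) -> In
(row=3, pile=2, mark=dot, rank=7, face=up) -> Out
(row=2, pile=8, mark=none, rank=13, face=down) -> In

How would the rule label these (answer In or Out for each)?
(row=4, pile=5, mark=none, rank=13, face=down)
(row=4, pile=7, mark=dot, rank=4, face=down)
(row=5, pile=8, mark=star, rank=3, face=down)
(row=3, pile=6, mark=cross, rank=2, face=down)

In, Out, Out, Out

The simplest hypothesis consistent with all the labels is: rank ≥ 12.
(row=4, pile=5, mark=none, rank=13, face=down) — rank = 13, hence In. (row=4, pile=7, mark=dot, rank=4, face=down) — rank = 4, hence Out. (row=5, pile=8, mark=star, rank=3, face=down) — rank = 3, hence Out. (row=3, pile=6, mark=cross, rank=2, face=down) — rank = 2, hence Out.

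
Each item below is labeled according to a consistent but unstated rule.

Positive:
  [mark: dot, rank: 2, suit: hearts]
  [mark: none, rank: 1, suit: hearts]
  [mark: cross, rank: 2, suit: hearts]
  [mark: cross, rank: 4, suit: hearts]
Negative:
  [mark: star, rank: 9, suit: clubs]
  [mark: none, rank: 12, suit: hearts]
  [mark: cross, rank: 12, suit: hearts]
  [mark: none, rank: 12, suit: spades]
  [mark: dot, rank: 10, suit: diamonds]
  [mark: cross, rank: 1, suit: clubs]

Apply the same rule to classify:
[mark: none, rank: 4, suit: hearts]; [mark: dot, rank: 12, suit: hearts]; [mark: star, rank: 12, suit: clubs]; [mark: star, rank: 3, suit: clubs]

Positive, Negative, Negative, Negative

The simplest hypothesis consistent with all the labels is: suit is hearts AND rank ≤ 4.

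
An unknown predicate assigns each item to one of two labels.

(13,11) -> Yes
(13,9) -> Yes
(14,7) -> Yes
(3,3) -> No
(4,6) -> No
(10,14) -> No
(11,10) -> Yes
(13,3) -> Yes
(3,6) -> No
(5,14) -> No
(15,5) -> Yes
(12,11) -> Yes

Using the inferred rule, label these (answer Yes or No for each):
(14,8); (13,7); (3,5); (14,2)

'Yes' ⟺ first > second.
(14,8): 14 > 8 — passes, so Yes. (13,7): 13 > 7 — passes, so Yes. (3,5): 3 < 5 — doesn't qualify, so No. (14,2): 14 > 2 — passes, so Yes.

Yes, Yes, No, Yes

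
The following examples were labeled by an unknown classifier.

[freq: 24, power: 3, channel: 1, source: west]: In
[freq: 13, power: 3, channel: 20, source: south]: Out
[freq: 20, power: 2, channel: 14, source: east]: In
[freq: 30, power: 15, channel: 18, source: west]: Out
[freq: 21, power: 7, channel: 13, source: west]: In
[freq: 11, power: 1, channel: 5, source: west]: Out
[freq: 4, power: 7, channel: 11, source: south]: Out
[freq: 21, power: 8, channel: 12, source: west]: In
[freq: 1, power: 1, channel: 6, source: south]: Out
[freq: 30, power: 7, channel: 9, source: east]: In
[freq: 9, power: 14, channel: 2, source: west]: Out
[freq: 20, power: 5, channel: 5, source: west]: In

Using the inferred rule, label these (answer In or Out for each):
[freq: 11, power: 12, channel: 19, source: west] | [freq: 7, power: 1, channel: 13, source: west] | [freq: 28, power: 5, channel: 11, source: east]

'In' ⟺ freq ≥ 20 AND power ≤ 8.
[freq: 11, power: 12, channel: 19, source: west]: freq = 11, power = 12 — doesn't qualify, so Out.
[freq: 7, power: 1, channel: 13, source: west]: freq = 7, power = 1 — doesn't qualify, so Out.
[freq: 28, power: 5, channel: 11, source: east]: freq = 28, power = 5 — has this property, so In.

Out, Out, In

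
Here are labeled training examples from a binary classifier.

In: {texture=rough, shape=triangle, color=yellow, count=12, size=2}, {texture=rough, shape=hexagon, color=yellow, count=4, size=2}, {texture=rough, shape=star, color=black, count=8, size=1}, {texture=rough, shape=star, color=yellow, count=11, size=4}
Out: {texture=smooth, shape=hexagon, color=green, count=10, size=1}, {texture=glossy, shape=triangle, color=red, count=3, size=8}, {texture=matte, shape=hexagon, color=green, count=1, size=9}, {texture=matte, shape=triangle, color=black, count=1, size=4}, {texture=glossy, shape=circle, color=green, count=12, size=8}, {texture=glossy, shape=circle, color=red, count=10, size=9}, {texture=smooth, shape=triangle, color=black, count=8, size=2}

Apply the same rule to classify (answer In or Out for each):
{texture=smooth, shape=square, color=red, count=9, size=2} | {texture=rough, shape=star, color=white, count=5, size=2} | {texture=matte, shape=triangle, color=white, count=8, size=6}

The pattern is that an item is 'In' exactly when: texture is rough.

Out, In, Out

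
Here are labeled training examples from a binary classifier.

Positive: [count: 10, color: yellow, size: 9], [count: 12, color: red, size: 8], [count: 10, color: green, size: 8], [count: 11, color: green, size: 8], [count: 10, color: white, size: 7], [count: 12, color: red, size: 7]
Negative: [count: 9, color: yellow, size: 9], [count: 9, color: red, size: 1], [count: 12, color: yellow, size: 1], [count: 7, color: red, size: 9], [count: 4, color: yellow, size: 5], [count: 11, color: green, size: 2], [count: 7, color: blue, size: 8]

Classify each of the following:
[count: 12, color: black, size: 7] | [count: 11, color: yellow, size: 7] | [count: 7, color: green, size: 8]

A rule that fits every label: size ≥ 5 AND count ≥ 10 — true of each 'Positive' example, false of each 'Negative' one.

Positive, Positive, Negative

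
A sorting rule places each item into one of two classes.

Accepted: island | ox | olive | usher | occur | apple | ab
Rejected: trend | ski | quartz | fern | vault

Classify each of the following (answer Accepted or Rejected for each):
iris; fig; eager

Accepted, Rejected, Accepted

The distinguishing property — starts with a vowel — holds for all the 'Accepted' cases and none of the 'Rejected' cases.
iris: starts with 'i' — qualifies, so Accepted. fig: starts with 'f' — does not satisfy this, so Rejected. eager: starts with 'e' — qualifies, so Accepted.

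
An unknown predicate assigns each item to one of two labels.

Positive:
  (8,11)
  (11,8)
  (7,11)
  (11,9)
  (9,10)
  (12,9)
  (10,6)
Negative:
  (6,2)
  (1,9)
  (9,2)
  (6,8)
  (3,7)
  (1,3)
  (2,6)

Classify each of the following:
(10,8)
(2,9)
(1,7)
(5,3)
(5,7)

The simplest hypothesis consistent with all the labels is: sum ≥ 16.
(10,8): Positive (10+8 = 18). (2,9): Negative (2+9 = 11). (1,7): Negative (1+7 = 8). (5,3): Negative (5+3 = 8). (5,7): Negative (5+7 = 12).

Positive, Negative, Negative, Negative, Negative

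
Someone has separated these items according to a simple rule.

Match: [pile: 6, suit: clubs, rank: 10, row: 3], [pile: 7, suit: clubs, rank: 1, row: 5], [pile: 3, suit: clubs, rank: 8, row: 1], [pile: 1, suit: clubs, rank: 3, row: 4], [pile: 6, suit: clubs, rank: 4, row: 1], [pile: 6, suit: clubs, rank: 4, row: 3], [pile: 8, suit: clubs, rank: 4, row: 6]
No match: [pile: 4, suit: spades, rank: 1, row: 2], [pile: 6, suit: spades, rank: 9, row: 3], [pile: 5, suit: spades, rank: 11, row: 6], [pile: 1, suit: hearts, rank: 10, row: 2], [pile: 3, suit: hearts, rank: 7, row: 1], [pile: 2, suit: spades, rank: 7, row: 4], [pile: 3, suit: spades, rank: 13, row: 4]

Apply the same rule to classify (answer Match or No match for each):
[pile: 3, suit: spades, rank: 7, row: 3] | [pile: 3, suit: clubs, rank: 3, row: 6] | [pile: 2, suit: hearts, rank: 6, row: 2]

No match, Match, No match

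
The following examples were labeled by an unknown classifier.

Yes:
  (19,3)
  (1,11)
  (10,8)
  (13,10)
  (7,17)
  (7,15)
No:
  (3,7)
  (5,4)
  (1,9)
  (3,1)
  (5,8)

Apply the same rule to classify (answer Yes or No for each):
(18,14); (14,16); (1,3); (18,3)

Yes, Yes, No, Yes

The simplest hypothesis consistent with all the labels is: max ≥ 10.
(18,14) — max 18, hence Yes. (14,16) — max 16, hence Yes. (1,3) — max 3, hence No. (18,3) — max 18, hence Yes.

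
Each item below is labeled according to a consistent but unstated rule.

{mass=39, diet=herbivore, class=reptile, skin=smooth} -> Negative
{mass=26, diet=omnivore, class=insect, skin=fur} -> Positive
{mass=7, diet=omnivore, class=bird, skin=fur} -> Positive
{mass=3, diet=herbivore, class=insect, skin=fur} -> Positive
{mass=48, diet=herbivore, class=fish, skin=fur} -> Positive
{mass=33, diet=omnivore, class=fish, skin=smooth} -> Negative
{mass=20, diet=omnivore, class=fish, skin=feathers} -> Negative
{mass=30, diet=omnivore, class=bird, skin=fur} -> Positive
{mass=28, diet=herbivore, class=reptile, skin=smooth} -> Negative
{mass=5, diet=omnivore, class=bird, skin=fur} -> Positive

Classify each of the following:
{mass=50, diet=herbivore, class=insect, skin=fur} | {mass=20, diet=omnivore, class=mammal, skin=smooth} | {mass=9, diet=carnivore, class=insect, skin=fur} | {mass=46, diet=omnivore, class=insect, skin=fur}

Positive, Negative, Positive, Positive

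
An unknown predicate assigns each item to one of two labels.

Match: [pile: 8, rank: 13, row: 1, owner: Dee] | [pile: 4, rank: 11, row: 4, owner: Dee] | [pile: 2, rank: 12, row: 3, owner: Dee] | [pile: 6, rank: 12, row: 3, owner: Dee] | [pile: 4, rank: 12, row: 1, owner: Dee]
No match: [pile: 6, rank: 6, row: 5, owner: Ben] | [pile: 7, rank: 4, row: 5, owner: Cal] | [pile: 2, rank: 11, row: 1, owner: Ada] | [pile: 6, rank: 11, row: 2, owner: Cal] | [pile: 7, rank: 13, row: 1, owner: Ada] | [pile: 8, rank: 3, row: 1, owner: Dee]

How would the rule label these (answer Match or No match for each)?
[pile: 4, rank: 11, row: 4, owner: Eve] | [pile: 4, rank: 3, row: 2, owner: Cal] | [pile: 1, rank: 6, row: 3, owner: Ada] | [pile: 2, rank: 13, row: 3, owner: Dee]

The pattern is that an item is 'Match' exactly when: owner is Dee AND rank ≥ 4.
No match: [pile: 4, rank: 11, row: 4, owner: Eve], since owner is Eve, rank = 11. No match: [pile: 4, rank: 3, row: 2, owner: Cal], since owner is Cal, rank = 3. No match: [pile: 1, rank: 6, row: 3, owner: Ada], since owner is Ada, rank = 6. Match: [pile: 2, rank: 13, row: 3, owner: Dee], since owner is Dee, rank = 13.

No match, No match, No match, Match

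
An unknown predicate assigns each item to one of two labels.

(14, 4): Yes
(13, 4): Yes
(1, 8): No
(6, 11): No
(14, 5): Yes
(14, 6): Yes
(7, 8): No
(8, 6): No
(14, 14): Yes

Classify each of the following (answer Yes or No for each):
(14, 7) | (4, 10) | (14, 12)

The rule appears to be: first ≥ 11.

Yes, No, Yes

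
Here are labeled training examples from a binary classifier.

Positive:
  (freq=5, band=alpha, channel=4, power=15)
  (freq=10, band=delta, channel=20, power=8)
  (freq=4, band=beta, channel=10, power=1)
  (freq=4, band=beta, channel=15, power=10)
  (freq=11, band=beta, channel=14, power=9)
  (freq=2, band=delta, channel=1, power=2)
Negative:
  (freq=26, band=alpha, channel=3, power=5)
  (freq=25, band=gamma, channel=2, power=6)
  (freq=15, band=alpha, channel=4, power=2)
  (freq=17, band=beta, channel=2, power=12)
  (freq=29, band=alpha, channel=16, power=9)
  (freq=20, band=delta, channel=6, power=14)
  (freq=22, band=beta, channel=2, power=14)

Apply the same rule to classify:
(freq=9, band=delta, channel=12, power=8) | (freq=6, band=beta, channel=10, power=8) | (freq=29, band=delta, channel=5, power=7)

Positive, Positive, Negative

Every 'Positive' example satisfies: freq ≤ 11. None of the 'Negative' examples do.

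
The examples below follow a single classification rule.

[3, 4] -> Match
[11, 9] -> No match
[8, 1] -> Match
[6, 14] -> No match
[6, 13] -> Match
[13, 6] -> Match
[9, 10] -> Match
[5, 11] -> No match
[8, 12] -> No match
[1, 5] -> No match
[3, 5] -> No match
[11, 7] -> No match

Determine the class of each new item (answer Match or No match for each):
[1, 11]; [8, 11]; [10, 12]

No match, Match, No match

The pattern is that an item is 'Match' exactly when: sum is odd.
[1, 11]: 1+11 = 12, doesn't match → No match. [8, 11]: 8+11 = 19, satisfies this → Match. [10, 12]: 10+12 = 22, doesn't match → No match.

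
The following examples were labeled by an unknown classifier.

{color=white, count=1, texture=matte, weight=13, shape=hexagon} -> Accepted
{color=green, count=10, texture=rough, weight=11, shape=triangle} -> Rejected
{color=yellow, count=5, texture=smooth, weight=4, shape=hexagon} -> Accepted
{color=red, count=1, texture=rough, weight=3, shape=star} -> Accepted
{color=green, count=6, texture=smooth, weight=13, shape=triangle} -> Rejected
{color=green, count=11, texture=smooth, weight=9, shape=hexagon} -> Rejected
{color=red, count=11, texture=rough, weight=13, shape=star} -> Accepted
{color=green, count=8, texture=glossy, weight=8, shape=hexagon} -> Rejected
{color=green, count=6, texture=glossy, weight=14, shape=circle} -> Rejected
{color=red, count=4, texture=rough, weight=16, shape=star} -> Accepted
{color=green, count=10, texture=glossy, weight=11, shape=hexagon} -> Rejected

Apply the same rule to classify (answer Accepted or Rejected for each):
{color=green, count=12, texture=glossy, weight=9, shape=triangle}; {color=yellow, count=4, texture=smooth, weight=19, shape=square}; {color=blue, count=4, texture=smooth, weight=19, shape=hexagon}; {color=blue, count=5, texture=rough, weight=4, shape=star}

Rejected, Accepted, Accepted, Accepted

The rule appears to be: color is not green.
{color=green, count=12, texture=glossy, weight=9, shape=triangle}: color is green, lacks this property → Rejected. {color=yellow, count=4, texture=smooth, weight=19, shape=square}: color is yellow, passes → Accepted. {color=blue, count=4, texture=smooth, weight=19, shape=hexagon}: color is blue, passes → Accepted. {color=blue, count=5, texture=rough, weight=4, shape=star}: color is blue, passes → Accepted.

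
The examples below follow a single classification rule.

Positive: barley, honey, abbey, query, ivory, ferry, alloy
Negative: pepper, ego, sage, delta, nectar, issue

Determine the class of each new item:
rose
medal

Negative, Negative

The distinguishing property — contains 'y' — holds for all the 'Positive' cases and none of the 'Negative' cases.
rose: no 'y' — does not pass, so Negative. medal: no 'y' — does not pass, so Negative.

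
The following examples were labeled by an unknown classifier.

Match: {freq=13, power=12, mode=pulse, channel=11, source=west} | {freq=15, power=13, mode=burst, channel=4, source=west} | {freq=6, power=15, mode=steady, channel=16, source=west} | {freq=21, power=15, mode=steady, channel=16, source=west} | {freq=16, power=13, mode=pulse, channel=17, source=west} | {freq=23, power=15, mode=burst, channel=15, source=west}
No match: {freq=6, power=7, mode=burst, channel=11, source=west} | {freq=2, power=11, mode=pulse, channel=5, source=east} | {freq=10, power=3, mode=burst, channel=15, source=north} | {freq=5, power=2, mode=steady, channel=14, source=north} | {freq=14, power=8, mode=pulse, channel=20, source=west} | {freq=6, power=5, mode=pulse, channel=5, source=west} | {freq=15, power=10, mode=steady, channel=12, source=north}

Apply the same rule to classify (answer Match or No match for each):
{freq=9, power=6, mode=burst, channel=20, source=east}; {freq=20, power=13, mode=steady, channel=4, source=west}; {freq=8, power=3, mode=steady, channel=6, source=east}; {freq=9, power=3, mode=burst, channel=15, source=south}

Rule: power ≥ 12. This holds for each 'Match' example and fails for each 'No match' one.
{freq=9, power=6, mode=burst, channel=20, source=east}: power = 6, fails this test → No match. {freq=20, power=13, mode=steady, channel=4, source=west}: power = 13, checks out → Match. {freq=8, power=3, mode=steady, channel=6, source=east}: power = 3, fails this test → No match. {freq=9, power=3, mode=burst, channel=15, source=south}: power = 3, fails this test → No match.

No match, Match, No match, No match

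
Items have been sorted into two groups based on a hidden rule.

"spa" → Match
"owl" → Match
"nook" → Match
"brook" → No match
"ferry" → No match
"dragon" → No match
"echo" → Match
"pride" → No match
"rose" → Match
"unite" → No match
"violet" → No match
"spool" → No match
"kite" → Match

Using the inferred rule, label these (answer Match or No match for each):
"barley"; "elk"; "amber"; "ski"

No match, Match, No match, Match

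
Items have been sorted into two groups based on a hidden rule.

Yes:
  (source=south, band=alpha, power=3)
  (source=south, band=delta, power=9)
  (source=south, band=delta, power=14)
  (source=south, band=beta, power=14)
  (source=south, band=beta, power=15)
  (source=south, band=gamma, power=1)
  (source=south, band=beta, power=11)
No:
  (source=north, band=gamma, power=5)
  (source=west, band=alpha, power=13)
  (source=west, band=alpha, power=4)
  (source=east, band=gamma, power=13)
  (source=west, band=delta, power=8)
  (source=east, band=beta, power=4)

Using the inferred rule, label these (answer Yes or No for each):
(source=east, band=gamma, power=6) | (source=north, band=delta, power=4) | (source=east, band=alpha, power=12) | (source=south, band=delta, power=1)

Comparing the two groups points to one rule — source is south.
No: (source=east, band=gamma, power=6), since source is east.
No: (source=north, band=delta, power=4), since source is north.
No: (source=east, band=alpha, power=12), since source is east.
Yes: (source=south, band=delta, power=1), since source is south.

No, No, No, Yes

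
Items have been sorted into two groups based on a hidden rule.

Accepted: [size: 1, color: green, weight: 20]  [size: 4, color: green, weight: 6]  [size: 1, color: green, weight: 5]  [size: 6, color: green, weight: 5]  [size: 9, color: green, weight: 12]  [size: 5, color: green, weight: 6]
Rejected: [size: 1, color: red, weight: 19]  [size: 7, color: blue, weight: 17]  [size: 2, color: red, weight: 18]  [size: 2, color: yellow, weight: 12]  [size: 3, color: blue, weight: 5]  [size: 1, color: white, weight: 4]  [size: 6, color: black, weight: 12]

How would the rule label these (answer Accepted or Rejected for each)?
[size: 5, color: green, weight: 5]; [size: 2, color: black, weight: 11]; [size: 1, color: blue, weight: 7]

Accepted, Rejected, Rejected

The distinguishing property — color is green — holds for all the 'Accepted' cases and none of the 'Rejected' cases.
[size: 5, color: green, weight: 5]: color is green — checks out, so Accepted. [size: 2, color: black, weight: 11]: color is black — does not pass, so Rejected. [size: 1, color: blue, weight: 7]: color is blue — does not pass, so Rejected.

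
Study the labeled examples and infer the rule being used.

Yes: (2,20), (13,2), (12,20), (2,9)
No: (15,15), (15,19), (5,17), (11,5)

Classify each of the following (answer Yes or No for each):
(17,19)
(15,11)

No, No

A rule that fits every label: product is even — true of each 'Yes' example, false of each 'No' one.
(17,19): No (17·19 = 323). (15,11): No (15·11 = 165).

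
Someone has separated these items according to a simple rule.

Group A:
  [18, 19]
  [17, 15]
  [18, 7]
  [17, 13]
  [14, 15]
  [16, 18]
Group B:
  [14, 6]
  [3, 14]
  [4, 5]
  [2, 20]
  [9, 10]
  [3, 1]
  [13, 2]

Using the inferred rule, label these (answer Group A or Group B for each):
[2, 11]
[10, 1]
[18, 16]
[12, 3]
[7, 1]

'Group A' ⟺ sum ≥ 25.
[2, 11] → 2+11 = 13 → Group B.
[10, 1] → 10+1 = 11 → Group B.
[18, 16] → 18+16 = 34 → Group A.
[12, 3] → 12+3 = 15 → Group B.
[7, 1] → 7+1 = 8 → Group B.

Group B, Group B, Group A, Group B, Group B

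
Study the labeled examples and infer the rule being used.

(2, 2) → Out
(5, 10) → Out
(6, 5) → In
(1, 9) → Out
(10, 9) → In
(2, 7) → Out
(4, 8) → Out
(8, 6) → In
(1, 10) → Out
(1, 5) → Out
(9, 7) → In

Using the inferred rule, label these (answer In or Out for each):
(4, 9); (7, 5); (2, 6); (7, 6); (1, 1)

The rule appears to be: first > second.
(4, 9): 4 < 9 — fails this test, so Out. (7, 5): 7 > 5 — qualifies, so In. (2, 6): 2 < 6 — fails this test, so Out. (7, 6): 7 > 6 — qualifies, so In. (1, 1): 1 = 1 — fails this test, so Out.

Out, In, Out, In, Out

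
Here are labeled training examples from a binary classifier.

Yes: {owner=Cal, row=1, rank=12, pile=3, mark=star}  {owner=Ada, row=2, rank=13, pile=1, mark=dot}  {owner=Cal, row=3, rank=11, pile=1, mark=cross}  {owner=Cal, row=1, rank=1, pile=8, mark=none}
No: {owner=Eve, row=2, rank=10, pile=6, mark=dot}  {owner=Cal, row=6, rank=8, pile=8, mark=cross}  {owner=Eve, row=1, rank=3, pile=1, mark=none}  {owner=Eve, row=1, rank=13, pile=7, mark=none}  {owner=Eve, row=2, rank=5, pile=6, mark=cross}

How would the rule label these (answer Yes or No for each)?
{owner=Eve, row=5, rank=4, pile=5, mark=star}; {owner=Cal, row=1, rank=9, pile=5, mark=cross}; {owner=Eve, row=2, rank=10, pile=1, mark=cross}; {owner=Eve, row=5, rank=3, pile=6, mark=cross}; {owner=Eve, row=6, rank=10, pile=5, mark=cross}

A rule that fits every label: owner is not Eve AND row ≤ 3 — true of each 'Yes' example, false of each 'No' one.

No, Yes, No, No, No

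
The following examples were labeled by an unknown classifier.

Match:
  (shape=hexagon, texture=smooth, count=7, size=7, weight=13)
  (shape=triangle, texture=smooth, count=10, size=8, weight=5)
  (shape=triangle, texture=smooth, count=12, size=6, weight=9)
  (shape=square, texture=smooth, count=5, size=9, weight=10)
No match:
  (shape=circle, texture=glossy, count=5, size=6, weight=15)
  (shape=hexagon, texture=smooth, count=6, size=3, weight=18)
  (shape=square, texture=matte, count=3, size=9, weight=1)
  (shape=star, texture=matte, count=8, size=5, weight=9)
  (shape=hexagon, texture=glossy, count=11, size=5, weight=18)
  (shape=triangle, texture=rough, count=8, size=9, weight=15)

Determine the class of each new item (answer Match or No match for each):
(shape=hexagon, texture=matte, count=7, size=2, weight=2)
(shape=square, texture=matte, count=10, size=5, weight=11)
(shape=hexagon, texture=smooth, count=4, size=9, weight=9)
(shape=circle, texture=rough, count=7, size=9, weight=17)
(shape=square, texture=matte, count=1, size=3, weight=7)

No match, No match, Match, No match, No match

One predicate separates the groups cleanly: texture is smooth AND size ≥ 5.
(shape=hexagon, texture=matte, count=7, size=2, weight=2): texture is matte, size = 2 — does not fit, so No match. (shape=square, texture=matte, count=10, size=5, weight=11): texture is matte, size = 5 — does not fit, so No match. (shape=hexagon, texture=smooth, count=4, size=9, weight=9): texture is smooth, size = 9 — meets the rule, so Match. (shape=circle, texture=rough, count=7, size=9, weight=17): texture is rough, size = 9 — does not fit, so No match. (shape=square, texture=matte, count=1, size=3, weight=7): texture is matte, size = 3 — does not fit, so No match.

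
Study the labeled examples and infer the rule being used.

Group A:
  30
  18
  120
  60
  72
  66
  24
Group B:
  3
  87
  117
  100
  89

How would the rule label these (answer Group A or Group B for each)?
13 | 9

'Group A' ⟺ multiple of 6.
Group B: 13, since 13 = 6·2 + 1.
Group B: 9, since 9 = 6·1 + 3.

Group B, Group B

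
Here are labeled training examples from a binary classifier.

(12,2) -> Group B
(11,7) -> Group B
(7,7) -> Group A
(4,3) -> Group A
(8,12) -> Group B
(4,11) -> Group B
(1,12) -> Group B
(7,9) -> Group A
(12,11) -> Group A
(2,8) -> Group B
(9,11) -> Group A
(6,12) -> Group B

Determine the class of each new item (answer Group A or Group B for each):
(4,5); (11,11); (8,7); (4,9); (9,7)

Every 'Group A' example satisfies: |first − second| ≤ 2. None of the 'Group B' examples do.
(4,5) — |4−5| = 1, hence Group A.
(11,11) — |11−11| = 0, hence Group A.
(8,7) — |8−7| = 1, hence Group A.
(4,9) — |4−9| = 5, hence Group B.
(9,7) — |9−7| = 2, hence Group A.

Group A, Group A, Group A, Group B, Group A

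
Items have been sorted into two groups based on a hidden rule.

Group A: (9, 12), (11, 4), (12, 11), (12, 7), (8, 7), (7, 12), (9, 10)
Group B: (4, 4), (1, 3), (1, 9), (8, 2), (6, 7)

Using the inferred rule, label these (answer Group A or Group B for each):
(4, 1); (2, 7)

The classifier is using: sum ≥ 15.
(4, 1) — 4+1 = 5, hence Group B.
(2, 7) — 2+7 = 9, hence Group B.

Group B, Group B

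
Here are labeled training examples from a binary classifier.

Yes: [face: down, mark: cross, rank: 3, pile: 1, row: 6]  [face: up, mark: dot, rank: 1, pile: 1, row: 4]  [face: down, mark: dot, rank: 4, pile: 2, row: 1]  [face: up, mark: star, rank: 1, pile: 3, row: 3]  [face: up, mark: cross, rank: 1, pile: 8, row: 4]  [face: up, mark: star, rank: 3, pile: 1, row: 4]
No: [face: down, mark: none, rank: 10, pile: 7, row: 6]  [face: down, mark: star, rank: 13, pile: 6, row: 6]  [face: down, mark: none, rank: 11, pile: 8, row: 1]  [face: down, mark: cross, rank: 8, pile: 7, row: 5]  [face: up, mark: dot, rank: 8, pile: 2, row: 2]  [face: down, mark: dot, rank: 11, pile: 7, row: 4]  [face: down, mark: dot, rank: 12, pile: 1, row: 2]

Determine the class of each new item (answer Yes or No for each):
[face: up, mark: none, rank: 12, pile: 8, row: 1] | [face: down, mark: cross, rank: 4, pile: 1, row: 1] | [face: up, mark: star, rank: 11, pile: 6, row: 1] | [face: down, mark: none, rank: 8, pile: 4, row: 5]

No, Yes, No, No

'Yes' ⟺ rank ≤ 4.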